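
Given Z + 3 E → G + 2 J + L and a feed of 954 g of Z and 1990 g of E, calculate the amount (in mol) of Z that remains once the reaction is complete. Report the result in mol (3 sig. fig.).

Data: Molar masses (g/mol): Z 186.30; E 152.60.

0.774 mol

n(Z) = 954.0 / 186.30 = 5.121 mol
n(E) = 1990 / 152.60 = 13.04 mol
n/ν for Z = 5.121/1 = 5.121
n/ν for E = 13.04/3 = 4.347
Smallest n/ν is E → limiting reagent.
Z consumed = (1/3) × 13.04 = 4.347 mol
Z remaining = 5.121 − 4.347 = 0.7740 mol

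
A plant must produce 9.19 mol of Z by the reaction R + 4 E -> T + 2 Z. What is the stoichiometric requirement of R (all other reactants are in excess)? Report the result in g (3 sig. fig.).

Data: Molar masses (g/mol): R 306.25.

n(Z) = 9.190 mol
n(R) = (1/2) × 9.190 = 4.595 mol
mass = 4.595 × 306.25 = 1407 g

1410 g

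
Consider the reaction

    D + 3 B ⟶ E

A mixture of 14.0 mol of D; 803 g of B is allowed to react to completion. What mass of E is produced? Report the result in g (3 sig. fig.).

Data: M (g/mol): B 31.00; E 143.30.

1240 g

n(D) = 14.00 mol
n(B) = 803.0 / 31.00 = 25.90 mol
n/ν for D = 14.00/1 = 14.00
n/ν for B = 25.90/3 = 8.633
Smallest n/ν is B → limiting reagent.
n(E) = (1/3) × 25.90 = 8.633 mol
mass = 8.633 × 143.30 = 1237 g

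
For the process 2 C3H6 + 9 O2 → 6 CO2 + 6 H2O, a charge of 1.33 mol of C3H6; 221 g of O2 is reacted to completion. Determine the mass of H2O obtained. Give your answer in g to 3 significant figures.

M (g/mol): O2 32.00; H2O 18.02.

71.9 g

n(C3H6) = 1.330 mol
n(O2) = 221.0 / 32.00 = 6.906 mol
n/ν for C3H6 = 1.330/2 = 0.6650
n/ν for O2 = 6.906/9 = 0.7673
Smallest n/ν is C3H6 → limiting reagent.
n(H2O) = (6/2) × 1.330 = 3.990 mol
mass = 3.990 × 18.02 = 71.90 g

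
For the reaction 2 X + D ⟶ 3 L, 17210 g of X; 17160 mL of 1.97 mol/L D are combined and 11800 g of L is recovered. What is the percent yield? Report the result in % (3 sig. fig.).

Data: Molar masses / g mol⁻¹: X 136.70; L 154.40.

n(X) = 17210 / 136.70 = 125.9 mol
n(D) = 1.97 × 17160/1000 = 33.81 mol
n/ν for X = 125.9/2 = 62.95
n/ν for D = 33.81/1 = 33.81
Smallest n/ν is D → limiting reagent.
theoretical n(L) = (3/1) × 33.81 = 101.4 mol → 15660 g
% yield = 11800 / 15660 × 100 = 75.35 %

75.4 %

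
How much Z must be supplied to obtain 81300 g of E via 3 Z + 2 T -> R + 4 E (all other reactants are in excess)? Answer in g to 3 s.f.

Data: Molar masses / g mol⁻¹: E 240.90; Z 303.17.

n(E) = 81300 / 240.90 = 337.5 mol
n(Z) = (3/4) × 337.5 = 253.1 mol
mass = 253.1 × 303.17 = 76730 g

76700 g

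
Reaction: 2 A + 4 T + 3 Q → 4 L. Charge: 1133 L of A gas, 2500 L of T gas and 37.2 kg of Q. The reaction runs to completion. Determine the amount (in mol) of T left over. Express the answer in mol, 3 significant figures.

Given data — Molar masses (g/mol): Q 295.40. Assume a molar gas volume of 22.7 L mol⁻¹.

10.3 mol

n(A) = 1133 / 22.7 = 49.91 mol
n(T) = 2500 / 22.7 = 110.1 mol
n(Q) = 37.20×1000 / 295.40 = 125.9 mol
n/ν for A = 49.91/2 = 24.96
n/ν for T = 110.1/4 = 27.53
n/ν for Q = 125.9/3 = 41.97
Smallest n/ν is A → limiting reagent.
T consumed = (4/2) × 49.91 = 99.82 mol
T remaining = 110.1 − 99.82 = 10.28 mol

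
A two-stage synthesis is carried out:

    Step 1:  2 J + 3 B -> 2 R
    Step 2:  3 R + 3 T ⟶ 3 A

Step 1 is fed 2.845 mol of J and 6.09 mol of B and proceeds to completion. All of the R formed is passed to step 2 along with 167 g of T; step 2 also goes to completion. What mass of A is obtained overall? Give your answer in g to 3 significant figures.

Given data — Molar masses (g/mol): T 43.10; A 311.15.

885 g

Step 1:
n(J) = 2.845 mol
n(B) = 6.090 mol
n/ν for J = 2.845/2 = 1.423
n/ν for B = 6.090/3 = 2.030
Smallest n/ν is J → limiting reagent.
n(R) produced = (2/2) × 2.845 = 2.845 mol
Step 2:
n(R) available = 2.845 mol
n(T) = 167.0 / 43.10 = 3.875 mol
n/ν for R = 2.845/3 = 0.9483
n/ν for T = 3.875/3 = 1.292
Smallest n/ν is R → limiting reagent.
n(A) = (3/3) × 2.845 = 2.845 mol
mass = 2.845 × 311.15 = 885.2 g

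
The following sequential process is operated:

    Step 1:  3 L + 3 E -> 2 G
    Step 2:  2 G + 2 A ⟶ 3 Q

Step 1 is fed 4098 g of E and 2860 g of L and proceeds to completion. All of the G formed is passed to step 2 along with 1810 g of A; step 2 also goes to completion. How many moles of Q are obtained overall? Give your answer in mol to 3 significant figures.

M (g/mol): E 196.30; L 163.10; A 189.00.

14.4 mol

Step 1:
n(E) = 4098 / 196.30 = 20.88 mol
n(L) = 2860 / 163.10 = 17.54 mol
n/ν for E = 20.88/3 = 6.960
n/ν for L = 17.54/3 = 5.847
Smallest n/ν is L → limiting reagent.
n(G) produced = (2/3) × 17.54 = 11.69 mol
Step 2:
n(G) available = 11.69 mol
n(A) = 1810 / 189.00 = 9.577 mol
n/ν for G = 11.69/2 = 5.845
n/ν for A = 9.577/2 = 4.789
Smallest n/ν is A → limiting reagent.
n(Q) = (3/2) × 9.577 = 14.37 mol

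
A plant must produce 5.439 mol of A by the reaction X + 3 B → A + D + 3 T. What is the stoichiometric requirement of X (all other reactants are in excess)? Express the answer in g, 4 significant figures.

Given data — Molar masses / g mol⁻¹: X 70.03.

380.9 g

n(A) = 5.439 mol
n(X) = (1/1) × 5.439 = 5.439 mol
mass = 5.439 × 70.03 = 380.9 g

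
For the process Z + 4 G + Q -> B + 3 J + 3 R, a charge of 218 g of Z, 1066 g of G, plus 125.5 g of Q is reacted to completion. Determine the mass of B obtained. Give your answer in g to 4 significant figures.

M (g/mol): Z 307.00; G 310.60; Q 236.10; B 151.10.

n(Z) = 218.0 / 307.00 = 0.7101 mol
n(G) = 1066 / 310.60 = 3.432 mol
n(Q) = 125.5 / 236.10 = 0.5316 mol
n/ν → Z: 0.7101, G: 0.8580, Q: 0.5316; Q is limiting.
n(B) = (1/1) × 0.5316 = 0.5316 mol
mass = 0.5316 × 151.10 = 80.32 g

80.32 g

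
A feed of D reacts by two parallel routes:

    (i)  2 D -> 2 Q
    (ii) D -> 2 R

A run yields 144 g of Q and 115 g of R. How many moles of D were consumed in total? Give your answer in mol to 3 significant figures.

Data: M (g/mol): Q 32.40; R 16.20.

7.99 mol

n(Q) = 144 / 32.40 = 4.444 mol
n(R) = 115 / 16.20 = 7.099 mol
n(D) via (i) = (2/2)×4.444 = 4.444 mol
n(D) via (ii) = (1/2)×7.099 = 3.550 mol
total n(D) = 4.444 + 3.550 = 7.994 mol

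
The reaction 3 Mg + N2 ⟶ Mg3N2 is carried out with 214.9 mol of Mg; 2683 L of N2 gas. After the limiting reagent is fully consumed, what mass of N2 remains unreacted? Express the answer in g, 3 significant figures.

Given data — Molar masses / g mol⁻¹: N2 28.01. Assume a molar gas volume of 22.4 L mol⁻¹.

1350 g

n(Mg) = 214.9 mol
n(N2) = 2683 / 22.4 = 119.8 mol
n/ν for Mg = 214.9/3 = 71.63
n/ν for N2 = 119.8/1 = 119.8
Smallest n/ν is Mg → limiting reagent.
N2 consumed = (1/3) × 214.9 = 71.63 mol
N2 remaining = 119.8 − 71.63 = 48.17 mol
mass = 48.17 × 28.01 = 1349 g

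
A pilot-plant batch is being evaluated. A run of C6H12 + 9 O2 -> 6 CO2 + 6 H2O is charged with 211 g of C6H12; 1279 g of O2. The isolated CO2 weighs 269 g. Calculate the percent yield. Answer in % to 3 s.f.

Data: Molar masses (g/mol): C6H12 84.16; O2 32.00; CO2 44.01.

40.6 %

n(C6H12) = 211.0 / 84.16 = 2.507 mol
n(O2) = 1279 / 32.00 = 39.97 mol
n/ν for C6H12 = 2.507/1 = 2.507
n/ν for O2 = 39.97/9 = 4.441
Smallest n/ν is C6H12 → limiting reagent.
theoretical n(CO2) = (6/1) × 2.507 = 15.04 mol → 661.9 g
% yield = 269 / 661.9 × 100 = 40.64 %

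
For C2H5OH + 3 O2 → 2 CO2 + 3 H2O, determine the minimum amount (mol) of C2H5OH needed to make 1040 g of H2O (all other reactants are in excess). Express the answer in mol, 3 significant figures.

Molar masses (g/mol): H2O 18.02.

19.2 mol

n(H2O) = 1040 / 18.02 = 57.71 mol
n(C2H5OH) = (1/3) × 57.71 = 19.24 mol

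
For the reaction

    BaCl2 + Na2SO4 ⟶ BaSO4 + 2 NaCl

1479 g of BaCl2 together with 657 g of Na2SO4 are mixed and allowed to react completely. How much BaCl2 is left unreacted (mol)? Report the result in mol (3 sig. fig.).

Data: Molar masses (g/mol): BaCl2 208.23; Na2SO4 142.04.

n(BaCl2) = 1479 / 208.23 = 7.103 mol
n(Na2SO4) = 657.0 / 142.04 = 4.625 mol
n/ν for BaCl2 = 7.103/1 = 7.103
n/ν for Na2SO4 = 4.625/1 = 4.625
Smallest n/ν is Na2SO4 → limiting reagent.
BaCl2 consumed = (1/1) × 4.625 = 4.625 mol
BaCl2 remaining = 7.103 − 4.625 = 2.478 mol

2.48 mol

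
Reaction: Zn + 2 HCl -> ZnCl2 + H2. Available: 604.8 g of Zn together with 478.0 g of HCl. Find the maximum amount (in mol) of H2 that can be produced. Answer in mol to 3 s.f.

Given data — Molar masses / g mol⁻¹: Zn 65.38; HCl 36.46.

6.56 mol

n(Zn) = 604.8 / 65.38 = 9.251 mol
n(HCl) = 478.0 / 36.46 = 13.11 mol
n/ν for Zn = 9.251/1 = 9.251
n/ν for HCl = 13.11/2 = 6.555
Smallest n/ν is HCl → limiting reagent.
n(H2) = (1/2) × 13.11 = 6.555 mol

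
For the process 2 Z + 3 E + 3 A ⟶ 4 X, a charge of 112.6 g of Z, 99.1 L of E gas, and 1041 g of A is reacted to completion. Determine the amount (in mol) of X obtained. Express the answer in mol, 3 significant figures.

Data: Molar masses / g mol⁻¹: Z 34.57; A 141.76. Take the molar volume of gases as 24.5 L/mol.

n(Z) = 112.6 / 34.57 = 3.257 mol
n(E) = 99.10 / 24.5 = 4.045 mol
n(A) = 1041 / 141.76 = 7.343 mol
n/ν for Z = 3.257/2 = 1.629
n/ν for E = 4.045/3 = 1.348
n/ν for A = 7.343/3 = 2.448
Smallest n/ν is E → limiting reagent.
n(X) = (4/3) × 4.045 = 5.393 mol

5.39 mol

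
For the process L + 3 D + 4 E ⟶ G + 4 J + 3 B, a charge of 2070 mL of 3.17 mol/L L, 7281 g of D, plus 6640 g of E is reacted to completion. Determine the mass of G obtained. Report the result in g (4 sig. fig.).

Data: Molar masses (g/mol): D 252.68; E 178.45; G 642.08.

4213 g

n(L) = 3.17 × 2070/1000 = 6.562 mol
n(D) = 7281 / 252.68 = 28.82 mol
n(E) = 6640 / 178.45 = 37.21 mol
n/ν → L: 6.562, D: 9.607, E: 9.303; L is limiting.
n(G) = (1/1) × 6.562 = 6.562 mol
mass = 6.562 × 642.08 = 4213 g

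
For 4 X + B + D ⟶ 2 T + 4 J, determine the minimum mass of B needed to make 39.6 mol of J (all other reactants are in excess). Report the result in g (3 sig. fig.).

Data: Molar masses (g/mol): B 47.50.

470 g

n(J) = 39.60 mol
n(B) = (1/4) × 39.60 = 9.900 mol
mass = 9.900 × 47.50 = 470.3 g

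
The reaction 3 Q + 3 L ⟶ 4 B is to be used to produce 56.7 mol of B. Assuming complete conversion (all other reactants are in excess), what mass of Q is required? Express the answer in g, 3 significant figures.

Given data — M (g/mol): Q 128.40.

n(B) = 56.70 mol
n(Q) = (3/4) × 56.70 = 42.53 mol
mass = 42.53 × 128.40 = 5461 g

5460 g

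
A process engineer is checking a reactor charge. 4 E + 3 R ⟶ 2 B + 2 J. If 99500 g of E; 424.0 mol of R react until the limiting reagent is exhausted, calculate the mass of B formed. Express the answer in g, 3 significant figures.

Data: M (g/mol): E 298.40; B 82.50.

n(E) = 99500 / 298.40 = 333.4 mol
n(R) = 424.0 mol
n/ν → E: 83.35, R: 141.3; E is limiting.
n(B) = (2/4) × 333.4 = 166.7 mol
mass = 166.7 × 82.50 = 13750 g

13800 g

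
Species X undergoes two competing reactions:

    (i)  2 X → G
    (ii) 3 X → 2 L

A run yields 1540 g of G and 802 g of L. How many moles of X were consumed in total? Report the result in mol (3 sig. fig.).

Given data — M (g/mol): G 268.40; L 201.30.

n(G) = 1540 / 268.40 = 5.738 mol
n(L) = 802 / 201.30 = 3.984 mol
n(X) via (i) = (2/1)×5.738 = 11.48 mol
n(X) via (ii) = (3/2)×3.984 = 5.976 mol
total n(X) = 11.48 + 5.976 = 17.46 mol

17.5 mol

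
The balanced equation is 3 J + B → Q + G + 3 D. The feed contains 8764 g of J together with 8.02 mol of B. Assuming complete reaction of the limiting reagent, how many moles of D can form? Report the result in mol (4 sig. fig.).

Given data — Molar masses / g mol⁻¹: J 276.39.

n(J) = 8764 / 276.39 = 31.71 mol
n(B) = 8.020 mol
n/ν → J: 10.57, B: 8.020; B is limiting.
n(D) = (3/1) × 8.020 = 24.06 mol

24.06 mol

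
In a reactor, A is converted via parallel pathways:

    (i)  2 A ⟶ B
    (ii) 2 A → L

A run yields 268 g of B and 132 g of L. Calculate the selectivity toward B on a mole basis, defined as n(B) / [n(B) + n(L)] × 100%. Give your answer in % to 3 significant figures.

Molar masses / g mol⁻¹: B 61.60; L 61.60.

n(B) = 268 / 61.60 = 4.351 mol
n(L) = 132 / 61.60 = 2.143 mol
selectivity = 4.351/(4.351+2.143) × 100 = 67.00 %

67.0 %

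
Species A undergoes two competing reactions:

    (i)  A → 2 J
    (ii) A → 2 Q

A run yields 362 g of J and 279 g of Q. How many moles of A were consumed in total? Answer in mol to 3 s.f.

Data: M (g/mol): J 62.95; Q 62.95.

n(J) = 362 / 62.95 = 5.751 mol
n(Q) = 279 / 62.95 = 4.432 mol
n(A) via (i) = (1/2)×5.751 = 2.876 mol
n(A) via (ii) = (1/2)×4.432 = 2.216 mol
total n(A) = 2.876 + 2.216 = 5.092 mol

5.09 mol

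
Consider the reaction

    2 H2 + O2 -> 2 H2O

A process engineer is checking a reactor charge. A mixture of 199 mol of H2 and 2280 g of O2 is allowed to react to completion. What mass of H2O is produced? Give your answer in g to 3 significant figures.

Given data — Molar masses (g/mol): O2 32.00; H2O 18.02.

2570 g

n(H2) = 199.0 mol
n(O2) = 2280 / 32.00 = 71.25 mol
n/ν for H2 = 199.0/2 = 99.50
n/ν for O2 = 71.25/1 = 71.25
Smallest n/ν is O2 → limiting reagent.
n(H2O) = (2/1) × 71.25 = 142.5 mol
mass = 142.5 × 18.02 = 2568 g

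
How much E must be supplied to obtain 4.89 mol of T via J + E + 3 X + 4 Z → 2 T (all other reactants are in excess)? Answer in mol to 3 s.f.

n(T) = 4.890 mol
n(E) = (1/2) × 4.890 = 2.445 mol

2.45 mol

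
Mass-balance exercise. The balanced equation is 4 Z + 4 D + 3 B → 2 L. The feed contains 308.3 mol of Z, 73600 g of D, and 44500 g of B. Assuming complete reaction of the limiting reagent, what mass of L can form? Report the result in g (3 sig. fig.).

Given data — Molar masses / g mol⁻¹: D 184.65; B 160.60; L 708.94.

109000 g

n(Z) = 308.3 mol
n(D) = 73600 / 184.65 = 398.6 mol
n(B) = 44500 / 160.60 = 277.1 mol
n/ν → Z: 77.08, D: 99.65, B: 92.37; Z is limiting.
n(L) = (2/4) × 308.3 = 154.2 mol
mass = 154.2 × 708.94 = 109300 g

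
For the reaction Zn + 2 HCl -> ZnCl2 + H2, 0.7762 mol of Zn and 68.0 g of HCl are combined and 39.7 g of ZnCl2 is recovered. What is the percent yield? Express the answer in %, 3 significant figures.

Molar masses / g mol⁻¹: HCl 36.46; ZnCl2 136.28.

n(Zn) = 0.7762 mol
n(HCl) = 68.00 / 36.46 = 1.865 mol
n/ν for Zn = 0.7762/1 = 0.7762
n/ν for HCl = 1.865/2 = 0.9325
Smallest n/ν is Zn → limiting reagent.
theoretical n(ZnCl2) = (1/1) × 0.7762 = 0.7762 mol → 105.8 g
% yield = 39.7 / 105.8 × 100 = 37.52 %

37.5 %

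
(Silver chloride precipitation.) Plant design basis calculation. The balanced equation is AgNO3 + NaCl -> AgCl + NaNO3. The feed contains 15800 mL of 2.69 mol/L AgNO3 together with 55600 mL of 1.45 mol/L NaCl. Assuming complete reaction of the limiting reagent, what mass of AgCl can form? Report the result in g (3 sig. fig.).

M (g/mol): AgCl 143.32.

6090 g

n(AgNO3) = 2.69 × 15800/1000 = 42.50 mol
n(NaCl) = 1.45 × 55600/1000 = 80.62 mol
n/ν for AgNO3 = 42.50/1 = 42.50
n/ν for NaCl = 80.62/1 = 80.62
Smallest n/ν is AgNO3 → limiting reagent.
n(AgCl) = (1/1) × 42.50 = 42.50 mol
mass = 42.50 × 143.32 = 6091 g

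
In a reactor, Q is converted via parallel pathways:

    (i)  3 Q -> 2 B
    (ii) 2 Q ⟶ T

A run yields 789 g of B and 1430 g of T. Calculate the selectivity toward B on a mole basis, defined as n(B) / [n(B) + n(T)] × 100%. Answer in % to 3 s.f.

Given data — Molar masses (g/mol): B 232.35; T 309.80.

42.4 %

n(B) = 789 / 232.35 = 3.396 mol
n(T) = 1430 / 309.80 = 4.616 mol
selectivity = 3.396/(3.396+4.616) × 100 = 42.39 %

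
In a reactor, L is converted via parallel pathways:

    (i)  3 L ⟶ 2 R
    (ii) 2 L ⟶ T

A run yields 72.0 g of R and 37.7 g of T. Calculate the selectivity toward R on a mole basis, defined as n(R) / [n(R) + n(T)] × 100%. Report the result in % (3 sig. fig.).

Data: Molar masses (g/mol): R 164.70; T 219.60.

71.8 %

n(R) = 72.0 / 164.70 = 0.4372 mol
n(T) = 37.7 / 219.60 = 0.1717 mol
selectivity = 0.4372/(0.4372+0.1717) × 100 = 71.80 %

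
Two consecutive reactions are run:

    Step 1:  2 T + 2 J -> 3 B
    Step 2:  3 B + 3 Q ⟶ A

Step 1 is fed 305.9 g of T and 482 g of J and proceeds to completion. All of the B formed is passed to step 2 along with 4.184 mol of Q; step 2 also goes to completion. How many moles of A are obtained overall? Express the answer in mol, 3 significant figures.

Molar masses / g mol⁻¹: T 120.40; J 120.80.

1.27 mol

Step 1:
n(T) = 305.9 / 120.40 = 2.541 mol
n(J) = 482.0 / 120.80 = 3.990 mol
n/ν → T: 1.271, J: 1.995; T is limiting.
n(B) produced = (3/2) × 2.541 = 3.812 mol
Step 2:
n(B) available = 3.812 mol
n(Q) = 4.184 mol
n/ν → B: 1.271, Q: 1.395; B is limiting.
n(A) = (1/3) × 3.812 = 1.271 mol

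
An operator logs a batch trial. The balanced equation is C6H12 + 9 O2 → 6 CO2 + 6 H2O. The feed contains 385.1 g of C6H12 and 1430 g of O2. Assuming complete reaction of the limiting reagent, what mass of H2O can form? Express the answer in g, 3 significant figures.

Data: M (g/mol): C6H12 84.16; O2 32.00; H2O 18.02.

n(C6H12) = 385.1 / 84.16 = 4.576 mol
n(O2) = 1430 / 32.00 = 44.69 mol
n/ν → C6H12: 4.576, O2: 4.966; C6H12 is limiting.
n(H2O) = (6/1) × 4.576 = 27.46 mol
mass = 27.46 × 18.02 = 494.8 g

495 g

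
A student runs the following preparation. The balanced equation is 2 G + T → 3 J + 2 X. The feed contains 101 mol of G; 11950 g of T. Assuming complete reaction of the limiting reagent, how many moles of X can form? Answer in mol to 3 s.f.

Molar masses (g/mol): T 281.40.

84.9 mol

n(G) = 101.0 mol
n(T) = 11950 / 281.40 = 42.47 mol
n/ν for G = 101.0/2 = 50.50
n/ν for T = 42.47/1 = 42.47
Smallest n/ν is T → limiting reagent.
n(X) = (2/1) × 42.47 = 84.94 mol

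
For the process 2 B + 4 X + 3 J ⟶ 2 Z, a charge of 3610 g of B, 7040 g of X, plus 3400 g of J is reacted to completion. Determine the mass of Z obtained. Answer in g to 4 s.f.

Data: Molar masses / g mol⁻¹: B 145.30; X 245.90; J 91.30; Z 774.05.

n(B) = 3610 / 145.30 = 24.85 mol
n(X) = 7040 / 245.90 = 28.63 mol
n(J) = 3400 / 91.30 = 37.24 mol
n/ν for B = 24.85/2 = 12.43
n/ν for X = 28.63/4 = 7.158
n/ν for J = 37.24/3 = 12.41
Smallest n/ν is X → limiting reagent.
n(Z) = (2/4) × 28.63 = 14.32 mol
mass = 14.32 × 774.05 = 11080 g

11080 g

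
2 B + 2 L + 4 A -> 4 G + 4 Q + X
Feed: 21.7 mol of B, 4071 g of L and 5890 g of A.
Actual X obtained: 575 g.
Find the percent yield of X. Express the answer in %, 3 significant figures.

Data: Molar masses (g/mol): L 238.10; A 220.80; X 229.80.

37.5 %

n(B) = 21.70 mol
n(L) = 4071 / 238.10 = 17.10 mol
n(A) = 5890 / 220.80 = 26.68 mol
n/ν for B = 21.70/2 = 10.85
n/ν for L = 17.10/2 = 8.550
n/ν for A = 26.68/4 = 6.670
Smallest n/ν is A → limiting reagent.
theoretical n(X) = (1/4) × 26.68 = 6.670 mol → 1533 g
% yield = 575 / 1533 × 100 = 37.51 %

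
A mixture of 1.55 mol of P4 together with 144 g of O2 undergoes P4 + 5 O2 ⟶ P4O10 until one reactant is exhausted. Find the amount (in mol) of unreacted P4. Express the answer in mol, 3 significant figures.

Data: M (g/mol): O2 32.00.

n(P4) = 1.550 mol
n(O2) = 144.0 / 32.00 = 4.500 mol
n/ν → P4: 1.550, O2: 0.9000; O2 is limiting.
P4 consumed = (1/5) × 4.500 = 0.9000 mol
P4 remaining = 1.550 − 0.9000 = 0.6500 mol

0.650 mol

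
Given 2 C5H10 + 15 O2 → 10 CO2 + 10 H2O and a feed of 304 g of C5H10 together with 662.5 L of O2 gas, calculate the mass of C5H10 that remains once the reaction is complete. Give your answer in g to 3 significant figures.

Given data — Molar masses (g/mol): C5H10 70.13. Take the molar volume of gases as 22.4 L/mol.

27.4 g

n(C5H10) = 304.0 / 70.13 = 4.335 mol
n(O2) = 662.5 / 22.4 = 29.58 mol
n/ν for C5H10 = 4.335/2 = 2.168
n/ν for O2 = 29.58/15 = 1.972
Smallest n/ν is O2 → limiting reagent.
C5H10 consumed = (2/15) × 29.58 = 3.944 mol
C5H10 remaining = 4.335 − 3.944 = 0.3910 mol
mass = 0.3910 × 70.13 = 27.42 g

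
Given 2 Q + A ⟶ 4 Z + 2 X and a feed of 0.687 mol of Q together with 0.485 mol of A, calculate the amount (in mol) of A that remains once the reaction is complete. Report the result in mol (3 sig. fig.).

n(Q) = 0.6870 mol
n(A) = 0.4850 mol
n/ν for Q = 0.6870/2 = 0.3435
n/ν for A = 0.4850/1 = 0.4850
Smallest n/ν is Q → limiting reagent.
A consumed = (1/2) × 0.6870 = 0.3435 mol
A remaining = 0.4850 − 0.3435 = 0.1415 mol

0.142 mol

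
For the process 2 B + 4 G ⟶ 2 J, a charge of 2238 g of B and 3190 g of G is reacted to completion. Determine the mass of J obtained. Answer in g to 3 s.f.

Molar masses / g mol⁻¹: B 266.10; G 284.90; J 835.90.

n(B) = 2238 / 266.10 = 8.410 mol
n(G) = 3190 / 284.90 = 11.20 mol
n/ν for B = 8.410/2 = 4.205
n/ν for G = 11.20/4 = 2.800
Smallest n/ν is G → limiting reagent.
n(J) = (2/4) × 11.20 = 5.600 mol
mass = 5.600 × 835.90 = 4681 g

4680 g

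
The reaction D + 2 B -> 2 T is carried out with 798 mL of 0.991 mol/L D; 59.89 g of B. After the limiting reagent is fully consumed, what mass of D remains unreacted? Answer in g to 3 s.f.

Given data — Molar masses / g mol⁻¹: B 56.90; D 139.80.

37.0 g

n(D) = 0.991 × 798.0/1000 = 0.7908 mol
n(B) = 59.89 / 56.90 = 1.053 mol
n/ν → D: 0.7908, B: 0.5265; B is limiting.
D consumed = (1/2) × 1.053 = 0.5265 mol
D remaining = 0.7908 − 0.5265 = 0.2643 mol
mass = 0.2643 × 139.80 = 36.95 g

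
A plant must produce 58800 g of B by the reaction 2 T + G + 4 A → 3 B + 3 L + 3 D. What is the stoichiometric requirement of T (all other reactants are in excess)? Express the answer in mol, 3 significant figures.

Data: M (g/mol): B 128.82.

304 mol

n(B) = 58800 / 128.82 = 456.5 mol
n(T) = (2/3) × 456.5 = 304.3 mol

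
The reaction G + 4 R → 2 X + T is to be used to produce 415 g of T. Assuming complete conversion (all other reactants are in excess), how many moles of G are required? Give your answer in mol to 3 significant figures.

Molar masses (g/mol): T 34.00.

n(T) = 415 / 34.00 = 12.21 mol
n(G) = (1/1) × 12.21 = 12.21 mol

12.2 mol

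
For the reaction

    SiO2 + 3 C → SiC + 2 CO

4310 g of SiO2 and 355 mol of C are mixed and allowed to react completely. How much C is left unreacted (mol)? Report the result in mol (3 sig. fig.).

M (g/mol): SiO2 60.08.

140 mol

n(SiO2) = 4310 / 60.08 = 71.74 mol
n(C) = 355.0 mol
n/ν for SiO2 = 71.74/1 = 71.74
n/ν for C = 355.0/3 = 118.3
Smallest n/ν is SiO2 → limiting reagent.
C consumed = (3/1) × 71.74 = 215.2 mol
C remaining = 355.0 − 215.2 = 139.8 mol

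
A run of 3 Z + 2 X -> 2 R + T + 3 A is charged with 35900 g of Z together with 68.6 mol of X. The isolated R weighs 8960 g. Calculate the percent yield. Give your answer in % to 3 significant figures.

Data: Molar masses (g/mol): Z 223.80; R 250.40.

n(Z) = 35900 / 223.80 = 160.4 mol
n(X) = 68.60 mol
n/ν for Z = 160.4/3 = 53.47
n/ν for X = 68.60/2 = 34.30
Smallest n/ν is X → limiting reagent.
theoretical n(R) = (2/2) × 68.60 = 68.60 mol → 17180 g
% yield = 8960 / 17180 × 100 = 52.15 %

52.2 %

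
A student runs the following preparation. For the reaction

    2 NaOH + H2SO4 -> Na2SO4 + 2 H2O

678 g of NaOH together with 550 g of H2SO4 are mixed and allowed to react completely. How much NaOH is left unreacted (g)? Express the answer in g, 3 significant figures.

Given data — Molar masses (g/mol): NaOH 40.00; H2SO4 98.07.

229 g

n(NaOH) = 678.0 / 40.00 = 16.95 mol
n(H2SO4) = 550.0 / 98.07 = 5.608 mol
n/ν for NaOH = 16.95/2 = 8.475
n/ν for H2SO4 = 5.608/1 = 5.608
Smallest n/ν is H2SO4 → limiting reagent.
NaOH consumed = (2/1) × 5.608 = 11.22 mol
NaOH remaining = 16.95 − 11.22 = 5.730 mol
mass = 5.730 × 40.00 = 229.2 g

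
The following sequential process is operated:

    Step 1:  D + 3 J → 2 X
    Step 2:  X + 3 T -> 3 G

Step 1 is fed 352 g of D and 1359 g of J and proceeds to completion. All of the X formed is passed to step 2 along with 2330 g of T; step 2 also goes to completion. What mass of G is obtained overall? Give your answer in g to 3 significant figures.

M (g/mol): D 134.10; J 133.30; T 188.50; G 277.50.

Step 1:
n(D) = 352.0 / 134.10 = 2.625 mol
n(J) = 1359 / 133.30 = 10.20 mol
n/ν for D = 2.625/1 = 2.625
n/ν for J = 10.20/3 = 3.400
Smallest n/ν is D → limiting reagent.
n(X) produced = (2/1) × 2.625 = 5.250 mol
Step 2:
n(X) available = 5.250 mol
n(T) = 2330 / 188.50 = 12.36 mol
n/ν for X = 5.250/1 = 5.250
n/ν for T = 12.36/3 = 4.120
Smallest n/ν is T → limiting reagent.
n(G) = (3/3) × 12.36 = 12.36 mol
mass = 12.36 × 277.50 = 3430 g

3430 g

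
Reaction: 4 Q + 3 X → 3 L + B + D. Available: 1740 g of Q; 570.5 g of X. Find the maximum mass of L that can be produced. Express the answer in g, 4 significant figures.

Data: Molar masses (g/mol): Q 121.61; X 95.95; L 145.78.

n(Q) = 1740 / 121.61 = 14.31 mol
n(X) = 570.5 / 95.95 = 5.946 mol
n/ν for Q = 14.31/4 = 3.578
n/ν for X = 5.946/3 = 1.982
Smallest n/ν is X → limiting reagent.
n(L) = (3/3) × 5.946 = 5.946 mol
mass = 5.946 × 145.78 = 866.8 g

866.8 g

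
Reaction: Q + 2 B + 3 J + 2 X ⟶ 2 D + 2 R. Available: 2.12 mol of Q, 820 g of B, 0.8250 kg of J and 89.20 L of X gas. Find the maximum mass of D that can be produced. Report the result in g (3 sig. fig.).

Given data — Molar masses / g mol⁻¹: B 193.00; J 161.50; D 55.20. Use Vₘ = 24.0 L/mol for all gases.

188 g

n(Q) = 2.120 mol
n(B) = 820.0 / 193.00 = 4.249 mol
n(J) = 0.8250×1000 / 161.50 = 5.108 mol
n(X) = 89.20 / 24.0 = 3.717 mol
n/ν for Q = 2.120/1 = 2.120
n/ν for B = 4.249/2 = 2.125
n/ν for J = 5.108/3 = 1.703
n/ν for X = 3.717/2 = 1.859
Smallest n/ν is J → limiting reagent.
n(D) = (2/3) × 5.108 = 3.405 mol
mass = 3.405 × 55.20 = 188.0 g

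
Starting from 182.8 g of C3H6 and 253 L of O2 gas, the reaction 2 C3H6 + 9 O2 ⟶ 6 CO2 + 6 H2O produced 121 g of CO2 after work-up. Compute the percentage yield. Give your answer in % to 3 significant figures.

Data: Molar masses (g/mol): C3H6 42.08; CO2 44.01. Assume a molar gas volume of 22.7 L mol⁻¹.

n(C3H6) = 182.8 / 42.08 = 4.344 mol
n(O2) = 253.0 / 22.7 = 11.15 mol
n/ν for C3H6 = 4.344/2 = 2.172
n/ν for O2 = 11.15/9 = 1.239
Smallest n/ν is O2 → limiting reagent.
theoretical n(CO2) = (6/9) × 11.15 = 7.433 mol → 327.1 g
% yield = 121 / 327.1 × 100 = 36.99 %

37.0 %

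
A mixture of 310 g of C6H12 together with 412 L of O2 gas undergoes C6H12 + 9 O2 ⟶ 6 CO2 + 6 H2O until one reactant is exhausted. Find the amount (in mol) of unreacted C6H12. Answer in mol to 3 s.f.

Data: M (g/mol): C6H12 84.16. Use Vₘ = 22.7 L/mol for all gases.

1.67 mol

n(C6H12) = 310.0 / 84.16 = 3.683 mol
n(O2) = 412.0 / 22.7 = 18.15 mol
n/ν for C6H12 = 3.683/1 = 3.683
n/ν for O2 = 18.15/9 = 2.017
Smallest n/ν is O2 → limiting reagent.
C6H12 consumed = (1/9) × 18.15 = 2.017 mol
C6H12 remaining = 3.683 − 2.017 = 1.666 mol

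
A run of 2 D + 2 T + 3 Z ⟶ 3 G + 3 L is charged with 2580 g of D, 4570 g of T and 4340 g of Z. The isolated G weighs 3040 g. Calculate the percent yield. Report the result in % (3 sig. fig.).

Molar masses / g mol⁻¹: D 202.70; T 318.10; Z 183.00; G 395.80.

40.2 %

n(D) = 2580 / 202.70 = 12.73 mol
n(T) = 4570 / 318.10 = 14.37 mol
n(Z) = 4340 / 183.00 = 23.72 mol
n/ν → D: 6.365, T: 7.185, Z: 7.907; D is limiting.
theoretical n(G) = (3/2) × 12.73 = 19.10 mol → 7560 g
% yield = 3040 / 7560 × 100 = 40.21 %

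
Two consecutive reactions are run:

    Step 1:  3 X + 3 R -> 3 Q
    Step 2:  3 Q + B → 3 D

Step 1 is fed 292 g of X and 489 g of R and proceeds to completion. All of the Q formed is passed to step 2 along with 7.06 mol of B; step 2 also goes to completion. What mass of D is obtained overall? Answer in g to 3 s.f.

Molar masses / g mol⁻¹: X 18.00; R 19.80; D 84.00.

1360 g

Step 1:
n(X) = 292.0 / 18.00 = 16.22 mol
n(R) = 489.0 / 19.80 = 24.70 mol
n/ν for X = 16.22/3 = 5.407
n/ν for R = 24.70/3 = 8.233
Smallest n/ν is X → limiting reagent.
n(Q) produced = (3/3) × 16.22 = 16.22 mol
Step 2:
n(Q) available = 16.22 mol
n(B) = 7.060 mol
n/ν for Q = 16.22/3 = 5.407
n/ν for B = 7.060/1 = 7.060
Smallest n/ν is Q → limiting reagent.
n(D) = (3/3) × 16.22 = 16.22 mol
mass = 16.22 × 84.00 = 1362 g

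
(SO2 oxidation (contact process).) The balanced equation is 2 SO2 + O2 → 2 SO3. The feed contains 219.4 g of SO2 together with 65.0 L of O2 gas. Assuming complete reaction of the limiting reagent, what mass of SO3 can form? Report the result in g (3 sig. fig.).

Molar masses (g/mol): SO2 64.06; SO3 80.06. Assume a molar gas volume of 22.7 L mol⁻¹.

274 g

n(SO2) = 219.4 / 64.06 = 3.425 mol
n(O2) = 65.00 / 22.7 = 2.863 mol
n/ν for SO2 = 3.425/2 = 1.713
n/ν for O2 = 2.863/1 = 2.863
Smallest n/ν is SO2 → limiting reagent.
n(SO3) = (2/2) × 3.425 = 3.425 mol
mass = 3.425 × 80.06 = 274.2 g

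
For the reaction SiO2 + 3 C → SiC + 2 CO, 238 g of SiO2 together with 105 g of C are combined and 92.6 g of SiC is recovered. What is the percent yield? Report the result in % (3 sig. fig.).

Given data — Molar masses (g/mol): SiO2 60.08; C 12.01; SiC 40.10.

n(SiO2) = 238.0 / 60.08 = 3.961 mol
n(C) = 105.0 / 12.01 = 8.743 mol
n/ν for SiO2 = 3.961/1 = 3.961
n/ν for C = 8.743/3 = 2.914
Smallest n/ν is C → limiting reagent.
theoretical n(SiC) = (1/3) × 8.743 = 2.914 mol → 116.9 g
% yield = 92.6 / 116.9 × 100 = 79.21 %

79.2 %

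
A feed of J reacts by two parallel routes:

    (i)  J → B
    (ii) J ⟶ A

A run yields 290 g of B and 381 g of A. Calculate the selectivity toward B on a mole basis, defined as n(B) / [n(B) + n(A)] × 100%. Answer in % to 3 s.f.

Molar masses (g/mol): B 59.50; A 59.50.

43.2 %

n(B) = 290 / 59.50 = 4.874 mol
n(A) = 381 / 59.50 = 6.403 mol
selectivity = 4.874/(4.874+6.403) × 100 = 43.22 %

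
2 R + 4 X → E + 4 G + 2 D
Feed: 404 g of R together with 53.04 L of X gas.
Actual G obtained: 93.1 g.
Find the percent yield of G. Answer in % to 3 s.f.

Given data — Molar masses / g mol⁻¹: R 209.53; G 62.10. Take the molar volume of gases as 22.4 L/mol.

63.3 %

n(R) = 404.0 / 209.53 = 1.928 mol
n(X) = 53.04 / 22.4 = 2.368 mol
n/ν for R = 1.928/2 = 0.9640
n/ν for X = 2.368/4 = 0.5920
Smallest n/ν is X → limiting reagent.
theoretical n(G) = (4/4) × 2.368 = 2.368 mol → 147.1 g
% yield = 93.1 / 147.1 × 100 = 63.29 %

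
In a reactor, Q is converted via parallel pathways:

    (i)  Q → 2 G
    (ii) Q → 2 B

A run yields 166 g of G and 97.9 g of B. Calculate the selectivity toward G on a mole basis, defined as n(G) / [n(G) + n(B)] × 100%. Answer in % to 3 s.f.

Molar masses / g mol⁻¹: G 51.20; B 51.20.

n(G) = 166 / 51.20 = 3.242 mol
n(B) = 97.9 / 51.20 = 1.912 mol
selectivity = 3.242/(3.242+1.912) × 100 = 62.90 %

62.9 %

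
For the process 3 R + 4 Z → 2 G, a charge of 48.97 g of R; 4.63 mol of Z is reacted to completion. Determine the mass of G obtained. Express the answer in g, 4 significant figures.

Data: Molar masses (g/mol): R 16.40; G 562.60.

n(R) = 48.97 / 16.40 = 2.986 mol
n(Z) = 4.630 mol
n/ν for R = 2.986/3 = 0.9953
n/ν for Z = 4.630/4 = 1.158
Smallest n/ν is R → limiting reagent.
n(G) = (2/3) × 2.986 = 1.991 mol
mass = 1.991 × 562.60 = 1120 g

1120 g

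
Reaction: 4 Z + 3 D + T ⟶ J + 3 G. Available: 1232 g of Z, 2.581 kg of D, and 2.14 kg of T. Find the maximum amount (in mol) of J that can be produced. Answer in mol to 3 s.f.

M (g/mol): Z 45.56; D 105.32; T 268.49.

n(Z) = 1232 / 45.56 = 27.04 mol
n(D) = 2.581×1000 / 105.32 = 24.51 mol
n(T) = 2.140×1000 / 268.49 = 7.971 mol
n/ν → Z: 6.760, D: 8.170, T: 7.971; Z is limiting.
n(J) = (1/4) × 27.04 = 6.760 mol

6.76 mol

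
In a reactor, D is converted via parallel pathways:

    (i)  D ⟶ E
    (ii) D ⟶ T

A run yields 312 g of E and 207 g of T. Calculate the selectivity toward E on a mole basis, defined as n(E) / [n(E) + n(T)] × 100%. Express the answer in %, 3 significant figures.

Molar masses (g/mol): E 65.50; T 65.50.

n(E) = 312 / 65.50 = 4.763 mol
n(T) = 207 / 65.50 = 3.160 mol
selectivity = 4.763/(4.763+3.160) × 100 = 60.12 %

60.1 %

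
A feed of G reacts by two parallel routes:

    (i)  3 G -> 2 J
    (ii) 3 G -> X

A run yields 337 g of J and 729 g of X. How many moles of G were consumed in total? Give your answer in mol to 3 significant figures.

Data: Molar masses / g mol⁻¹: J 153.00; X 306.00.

n(J) = 337 / 153.00 = 2.203 mol
n(X) = 729 / 306.00 = 2.382 mol
n(G) via (i) = (3/2)×2.203 = 3.305 mol
n(G) via (ii) = (3/1)×2.382 = 7.146 mol
total n(G) = 3.305 + 7.146 = 10.45 mol

10.5 mol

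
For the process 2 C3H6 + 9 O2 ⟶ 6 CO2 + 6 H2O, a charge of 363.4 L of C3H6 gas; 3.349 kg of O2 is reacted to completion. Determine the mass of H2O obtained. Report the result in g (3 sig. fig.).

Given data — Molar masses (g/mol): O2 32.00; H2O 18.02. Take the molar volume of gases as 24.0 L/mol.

819 g

n(C3H6) = 363.4 / 24.0 = 15.14 mol
n(O2) = 3.349×1000 / 32.00 = 104.7 mol
n/ν for C3H6 = 15.14/2 = 7.570
n/ν for O2 = 104.7/9 = 11.63
Smallest n/ν is C3H6 → limiting reagent.
n(H2O) = (6/2) × 15.14 = 45.42 mol
mass = 45.42 × 18.02 = 818.5 g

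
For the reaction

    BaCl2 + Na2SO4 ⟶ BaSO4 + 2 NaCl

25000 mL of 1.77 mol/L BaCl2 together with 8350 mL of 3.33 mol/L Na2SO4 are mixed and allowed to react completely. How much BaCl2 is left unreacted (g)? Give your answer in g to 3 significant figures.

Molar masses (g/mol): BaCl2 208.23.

n(BaCl2) = 1.77 × 25000/1000 = 44.25 mol
n(Na2SO4) = 3.33 × 8350/1000 = 27.81 mol
n/ν → BaCl2: 44.25, Na2SO4: 27.81; Na2SO4 is limiting.
BaCl2 consumed = (1/1) × 27.81 = 27.81 mol
BaCl2 remaining = 44.25 − 27.81 = 16.44 mol
mass = 16.44 × 208.23 = 3423 g

3420 g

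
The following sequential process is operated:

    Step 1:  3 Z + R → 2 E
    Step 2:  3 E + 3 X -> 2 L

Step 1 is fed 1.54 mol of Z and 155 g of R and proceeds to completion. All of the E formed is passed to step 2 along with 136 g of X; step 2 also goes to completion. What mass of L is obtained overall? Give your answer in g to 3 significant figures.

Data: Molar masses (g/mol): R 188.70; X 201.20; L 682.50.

Step 1:
n(Z) = 1.540 mol
n(R) = 155.0 / 188.70 = 0.8214 mol
n/ν for Z = 1.540/3 = 0.5133
n/ν for R = 0.8214/1 = 0.8214
Smallest n/ν is Z → limiting reagent.
n(E) produced = (2/3) × 1.540 = 1.027 mol
Step 2:
n(E) available = 1.027 mol
n(X) = 136.0 / 201.20 = 0.6759 mol
n/ν for E = 1.027/3 = 0.3423
n/ν for X = 0.6759/3 = 0.2253
Smallest n/ν is X → limiting reagent.
n(L) = (2/3) × 0.6759 = 0.4506 mol
mass = 0.4506 × 682.50 = 307.5 g

308 g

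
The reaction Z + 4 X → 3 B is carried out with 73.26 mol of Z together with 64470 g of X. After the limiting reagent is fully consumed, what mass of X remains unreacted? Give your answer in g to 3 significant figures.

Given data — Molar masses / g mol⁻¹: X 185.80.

10000 g

n(Z) = 73.26 mol
n(X) = 64470 / 185.80 = 347.0 mol
n/ν → Z: 73.26, X: 86.75; Z is limiting.
X consumed = (4/1) × 73.26 = 293.0 mol
X remaining = 347.0 − 293.0 = 54.00 mol
mass = 54.00 × 185.80 = 10030 g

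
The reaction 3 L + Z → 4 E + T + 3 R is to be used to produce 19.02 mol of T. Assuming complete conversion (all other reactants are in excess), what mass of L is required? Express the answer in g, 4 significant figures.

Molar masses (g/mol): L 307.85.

17570 g

n(T) = 19.02 mol
n(L) = (3/1) × 19.02 = 57.06 mol
mass = 57.06 × 307.85 = 17570 g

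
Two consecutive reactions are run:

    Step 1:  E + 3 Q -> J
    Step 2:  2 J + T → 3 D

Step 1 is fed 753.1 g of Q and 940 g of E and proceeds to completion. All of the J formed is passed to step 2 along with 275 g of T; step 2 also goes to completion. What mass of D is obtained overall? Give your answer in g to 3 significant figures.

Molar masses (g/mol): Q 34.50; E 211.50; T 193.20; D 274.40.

1170 g

Step 1:
n(Q) = 753.1 / 34.50 = 21.83 mol
n(E) = 940.0 / 211.50 = 4.444 mol
n/ν → Q: 7.277, E: 4.444; E is limiting.
n(J) produced = (1/1) × 4.444 = 4.444 mol
Step 2:
n(J) available = 4.444 mol
n(T) = 275.0 / 193.20 = 1.423 mol
n/ν → J: 2.222, T: 1.423; T is limiting.
n(D) = (3/1) × 1.423 = 4.269 mol
mass = 4.269 × 274.40 = 1171 g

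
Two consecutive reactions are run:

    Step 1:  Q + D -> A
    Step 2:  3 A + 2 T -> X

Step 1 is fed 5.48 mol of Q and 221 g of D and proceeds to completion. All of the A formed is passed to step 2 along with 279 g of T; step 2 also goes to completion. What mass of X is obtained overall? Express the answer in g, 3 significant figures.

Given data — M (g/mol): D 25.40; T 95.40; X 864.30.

1260 g

Step 1:
n(Q) = 5.480 mol
n(D) = 221.0 / 25.40 = 8.701 mol
n/ν → Q: 5.480, D: 8.701; Q is limiting.
n(A) produced = (1/1) × 5.480 = 5.480 mol
Step 2:
n(A) available = 5.480 mol
n(T) = 279.0 / 95.40 = 2.925 mol
n/ν → A: 1.827, T: 1.463; T is limiting.
n(X) = (1/2) × 2.925 = 1.463 mol
mass = 1.463 × 864.30 = 1264 g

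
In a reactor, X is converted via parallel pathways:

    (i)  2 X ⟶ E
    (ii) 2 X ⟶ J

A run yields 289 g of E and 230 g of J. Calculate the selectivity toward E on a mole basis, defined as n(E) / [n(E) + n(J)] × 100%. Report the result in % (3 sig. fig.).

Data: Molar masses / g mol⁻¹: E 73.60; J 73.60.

55.7 %

n(E) = 289 / 73.60 = 3.927 mol
n(J) = 230 / 73.60 = 3.125 mol
selectivity = 3.927/(3.927+3.125) × 100 = 55.69 %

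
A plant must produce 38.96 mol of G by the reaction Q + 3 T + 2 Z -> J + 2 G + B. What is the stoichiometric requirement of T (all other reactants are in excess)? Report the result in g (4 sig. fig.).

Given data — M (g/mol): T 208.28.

n(G) = 38.96 mol
n(T) = (3/2) × 38.96 = 58.44 mol
mass = 58.44 × 208.28 = 12170 g

12170 g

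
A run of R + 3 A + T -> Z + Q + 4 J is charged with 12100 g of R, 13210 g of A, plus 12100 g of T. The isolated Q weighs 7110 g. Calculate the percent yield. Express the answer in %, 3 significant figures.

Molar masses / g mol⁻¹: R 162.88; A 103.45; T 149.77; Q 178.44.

n(R) = 12100 / 162.88 = 74.29 mol
n(A) = 13210 / 103.45 = 127.7 mol
n(T) = 12100 / 149.77 = 80.79 mol
n/ν for R = 74.29/1 = 74.29
n/ν for A = 127.7/3 = 42.57
n/ν for T = 80.79/1 = 80.79
Smallest n/ν is A → limiting reagent.
theoretical n(Q) = (1/3) × 127.7 = 42.57 mol → 7596 g
% yield = 7110 / 7596 × 100 = 93.60 %

93.6 %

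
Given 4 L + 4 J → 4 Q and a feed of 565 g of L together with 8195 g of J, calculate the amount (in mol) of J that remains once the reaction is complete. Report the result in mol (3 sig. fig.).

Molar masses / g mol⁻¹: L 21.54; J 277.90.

n(L) = 565.0 / 21.54 = 26.23 mol
n(J) = 8195 / 277.90 = 29.49 mol
n/ν for L = 26.23/4 = 6.558
n/ν for J = 29.49/4 = 7.373
Smallest n/ν is L → limiting reagent.
J consumed = (4/4) × 26.23 = 26.23 mol
J remaining = 29.49 − 26.23 = 3.260 mol

3.26 mol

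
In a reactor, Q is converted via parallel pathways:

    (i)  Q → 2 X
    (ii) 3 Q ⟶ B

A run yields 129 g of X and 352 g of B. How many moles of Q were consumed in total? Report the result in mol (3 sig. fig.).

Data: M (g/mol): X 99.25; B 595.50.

n(X) = 129 / 99.25 = 1.300 mol
n(B) = 352 / 595.50 = 0.5911 mol
n(Q) via (i) = (1/2)×1.300 = 0.6500 mol
n(Q) via (ii) = (3/1)×0.5911 = 1.773 mol
total n(Q) = 0.6500 + 1.773 = 2.423 mol

2.42 mol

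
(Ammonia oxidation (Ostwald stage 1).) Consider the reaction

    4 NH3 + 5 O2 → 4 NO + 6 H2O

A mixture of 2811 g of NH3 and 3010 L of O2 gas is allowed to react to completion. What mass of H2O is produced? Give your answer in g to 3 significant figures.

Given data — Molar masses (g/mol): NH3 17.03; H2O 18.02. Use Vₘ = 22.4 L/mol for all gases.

2910 g

n(NH3) = 2811 / 17.03 = 165.1 mol
n(O2) = 3010 / 22.4 = 134.4 mol
n/ν for NH3 = 165.1/4 = 41.28
n/ν for O2 = 134.4/5 = 26.88
Smallest n/ν is O2 → limiting reagent.
n(H2O) = (6/5) × 134.4 = 161.3 mol
mass = 161.3 × 18.02 = 2907 g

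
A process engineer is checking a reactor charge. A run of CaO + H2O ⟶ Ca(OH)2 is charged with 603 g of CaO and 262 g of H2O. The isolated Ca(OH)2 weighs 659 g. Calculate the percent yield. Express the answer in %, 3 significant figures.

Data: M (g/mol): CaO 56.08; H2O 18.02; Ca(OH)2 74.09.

82.7 %

n(CaO) = 603.0 / 56.08 = 10.75 mol
n(H2O) = 262.0 / 18.02 = 14.54 mol
n/ν → CaO: 10.75, H2O: 14.54; CaO is limiting.
theoretical n(Ca(OH)2) = (1/1) × 10.75 = 10.75 mol → 796.5 g
% yield = 659 / 796.5 × 100 = 82.74 %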